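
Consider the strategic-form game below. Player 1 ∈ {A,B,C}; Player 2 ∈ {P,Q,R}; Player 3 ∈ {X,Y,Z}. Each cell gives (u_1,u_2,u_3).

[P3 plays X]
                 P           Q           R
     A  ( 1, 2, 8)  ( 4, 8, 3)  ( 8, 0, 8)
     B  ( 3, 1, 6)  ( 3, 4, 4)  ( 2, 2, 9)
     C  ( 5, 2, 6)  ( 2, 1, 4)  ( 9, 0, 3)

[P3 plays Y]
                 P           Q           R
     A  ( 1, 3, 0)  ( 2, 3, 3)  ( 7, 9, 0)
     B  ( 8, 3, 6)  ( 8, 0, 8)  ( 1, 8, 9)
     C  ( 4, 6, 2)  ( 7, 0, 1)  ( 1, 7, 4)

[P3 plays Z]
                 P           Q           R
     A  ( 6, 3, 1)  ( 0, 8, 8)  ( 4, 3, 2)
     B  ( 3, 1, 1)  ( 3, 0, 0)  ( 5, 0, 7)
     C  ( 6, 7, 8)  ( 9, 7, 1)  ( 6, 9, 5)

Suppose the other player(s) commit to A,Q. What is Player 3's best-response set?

u_3(X vs A,Q) = 3
u_3(Y vs A,Q) = 3
u_3(Z vs A,Q) = 8
max payoff 8 at {Z}

P3 best: {Z}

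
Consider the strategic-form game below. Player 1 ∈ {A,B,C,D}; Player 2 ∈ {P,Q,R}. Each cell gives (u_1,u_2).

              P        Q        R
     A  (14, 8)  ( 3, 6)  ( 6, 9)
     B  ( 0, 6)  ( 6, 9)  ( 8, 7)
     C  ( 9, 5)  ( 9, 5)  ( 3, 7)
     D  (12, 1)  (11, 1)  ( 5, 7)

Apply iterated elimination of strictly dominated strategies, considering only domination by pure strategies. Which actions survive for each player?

Survivors P1:{B,D} P2:{Q,R}

P1 drop C (D beats it: P:12>9 Q:11>9 R:5>3)
P2 drop P (R beats it: A:9>8 B:7>6 D:7>1)
P1 drop A (B beats it: Q:6>3 R:8>6)
P1→{B,D} P2→{Q,R}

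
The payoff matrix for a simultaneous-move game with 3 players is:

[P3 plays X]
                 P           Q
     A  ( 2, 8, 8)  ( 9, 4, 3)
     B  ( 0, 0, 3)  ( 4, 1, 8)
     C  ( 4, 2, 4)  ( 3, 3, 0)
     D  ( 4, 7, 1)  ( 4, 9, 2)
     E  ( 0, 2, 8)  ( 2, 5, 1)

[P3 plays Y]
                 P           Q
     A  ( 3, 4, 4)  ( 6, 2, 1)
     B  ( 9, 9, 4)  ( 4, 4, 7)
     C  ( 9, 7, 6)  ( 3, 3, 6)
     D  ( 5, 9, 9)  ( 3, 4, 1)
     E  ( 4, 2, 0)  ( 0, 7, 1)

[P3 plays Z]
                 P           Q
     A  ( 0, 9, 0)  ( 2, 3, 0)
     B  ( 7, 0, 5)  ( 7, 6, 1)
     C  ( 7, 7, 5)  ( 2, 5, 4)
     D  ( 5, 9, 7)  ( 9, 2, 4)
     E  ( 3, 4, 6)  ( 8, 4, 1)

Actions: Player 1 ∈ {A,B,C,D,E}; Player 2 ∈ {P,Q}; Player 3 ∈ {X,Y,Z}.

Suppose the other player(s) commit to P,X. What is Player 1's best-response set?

u_1(A vs P,X) = 2
u_1(B vs P,X) = 0
u_1(C vs P,X) = 4
u_1(D vs P,X) = 4
u_1(E vs P,X) = 0
max payoff 4 at {C,D}

P1 best: {C,D}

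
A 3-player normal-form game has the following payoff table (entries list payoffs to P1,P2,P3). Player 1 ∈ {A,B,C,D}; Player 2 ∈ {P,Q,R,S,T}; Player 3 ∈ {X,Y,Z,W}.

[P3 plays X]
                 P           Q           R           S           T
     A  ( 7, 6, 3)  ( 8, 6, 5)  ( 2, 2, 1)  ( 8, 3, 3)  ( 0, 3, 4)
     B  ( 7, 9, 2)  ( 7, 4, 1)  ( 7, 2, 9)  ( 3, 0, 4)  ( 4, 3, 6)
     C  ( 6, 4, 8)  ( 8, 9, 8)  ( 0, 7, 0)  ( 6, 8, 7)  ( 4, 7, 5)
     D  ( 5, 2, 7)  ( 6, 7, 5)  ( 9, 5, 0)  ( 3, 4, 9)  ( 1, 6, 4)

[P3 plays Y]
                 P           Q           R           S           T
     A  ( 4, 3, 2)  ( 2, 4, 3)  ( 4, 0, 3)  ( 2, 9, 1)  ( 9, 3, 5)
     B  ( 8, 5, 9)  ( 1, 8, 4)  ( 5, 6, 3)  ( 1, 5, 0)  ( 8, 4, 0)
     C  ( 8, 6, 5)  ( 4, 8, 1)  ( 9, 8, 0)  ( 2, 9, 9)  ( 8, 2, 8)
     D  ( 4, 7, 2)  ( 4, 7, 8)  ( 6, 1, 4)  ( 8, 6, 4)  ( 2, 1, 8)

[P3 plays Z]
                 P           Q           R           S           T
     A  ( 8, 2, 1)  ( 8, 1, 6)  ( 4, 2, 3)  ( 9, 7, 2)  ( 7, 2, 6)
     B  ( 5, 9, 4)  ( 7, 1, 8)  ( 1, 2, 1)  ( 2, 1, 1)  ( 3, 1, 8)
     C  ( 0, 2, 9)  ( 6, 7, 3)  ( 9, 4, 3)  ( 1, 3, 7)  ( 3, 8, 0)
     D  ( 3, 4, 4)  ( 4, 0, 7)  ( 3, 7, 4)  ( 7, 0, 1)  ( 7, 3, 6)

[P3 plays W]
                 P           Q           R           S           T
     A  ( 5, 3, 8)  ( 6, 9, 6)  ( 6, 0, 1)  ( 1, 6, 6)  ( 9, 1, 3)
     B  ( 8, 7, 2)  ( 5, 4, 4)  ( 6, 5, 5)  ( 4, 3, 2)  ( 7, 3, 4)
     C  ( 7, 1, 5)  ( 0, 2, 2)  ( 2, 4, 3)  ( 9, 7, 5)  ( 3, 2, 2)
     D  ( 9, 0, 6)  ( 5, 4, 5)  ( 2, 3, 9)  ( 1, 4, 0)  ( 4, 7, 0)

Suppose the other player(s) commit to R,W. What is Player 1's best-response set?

argmax u_1 = {A,B}

u_1(A vs R,W) = 6
u_1(B vs R,W) = 6
u_1(C vs R,W) = 2
u_1(D vs R,W) = 2
max payoff 6 at {A,B}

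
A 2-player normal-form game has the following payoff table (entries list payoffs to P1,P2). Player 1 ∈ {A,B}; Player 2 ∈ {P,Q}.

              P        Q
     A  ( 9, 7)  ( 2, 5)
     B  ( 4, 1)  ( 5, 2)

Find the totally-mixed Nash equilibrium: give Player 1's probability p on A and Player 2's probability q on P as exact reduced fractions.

(p,q) = (1/3, 3/8)

P1 indiff ⇒ q·9+(1-q)·2 = q·4+(1-q)·5 ⇒ q(5) = (1-q)(3) ⇒ q = 3/8
P2 indiff ⇒ p·7+(1-p)·1 = p·5+(1-p)·2 ⇒ p(2) = (1-p)(1) ⇒ p = 1/3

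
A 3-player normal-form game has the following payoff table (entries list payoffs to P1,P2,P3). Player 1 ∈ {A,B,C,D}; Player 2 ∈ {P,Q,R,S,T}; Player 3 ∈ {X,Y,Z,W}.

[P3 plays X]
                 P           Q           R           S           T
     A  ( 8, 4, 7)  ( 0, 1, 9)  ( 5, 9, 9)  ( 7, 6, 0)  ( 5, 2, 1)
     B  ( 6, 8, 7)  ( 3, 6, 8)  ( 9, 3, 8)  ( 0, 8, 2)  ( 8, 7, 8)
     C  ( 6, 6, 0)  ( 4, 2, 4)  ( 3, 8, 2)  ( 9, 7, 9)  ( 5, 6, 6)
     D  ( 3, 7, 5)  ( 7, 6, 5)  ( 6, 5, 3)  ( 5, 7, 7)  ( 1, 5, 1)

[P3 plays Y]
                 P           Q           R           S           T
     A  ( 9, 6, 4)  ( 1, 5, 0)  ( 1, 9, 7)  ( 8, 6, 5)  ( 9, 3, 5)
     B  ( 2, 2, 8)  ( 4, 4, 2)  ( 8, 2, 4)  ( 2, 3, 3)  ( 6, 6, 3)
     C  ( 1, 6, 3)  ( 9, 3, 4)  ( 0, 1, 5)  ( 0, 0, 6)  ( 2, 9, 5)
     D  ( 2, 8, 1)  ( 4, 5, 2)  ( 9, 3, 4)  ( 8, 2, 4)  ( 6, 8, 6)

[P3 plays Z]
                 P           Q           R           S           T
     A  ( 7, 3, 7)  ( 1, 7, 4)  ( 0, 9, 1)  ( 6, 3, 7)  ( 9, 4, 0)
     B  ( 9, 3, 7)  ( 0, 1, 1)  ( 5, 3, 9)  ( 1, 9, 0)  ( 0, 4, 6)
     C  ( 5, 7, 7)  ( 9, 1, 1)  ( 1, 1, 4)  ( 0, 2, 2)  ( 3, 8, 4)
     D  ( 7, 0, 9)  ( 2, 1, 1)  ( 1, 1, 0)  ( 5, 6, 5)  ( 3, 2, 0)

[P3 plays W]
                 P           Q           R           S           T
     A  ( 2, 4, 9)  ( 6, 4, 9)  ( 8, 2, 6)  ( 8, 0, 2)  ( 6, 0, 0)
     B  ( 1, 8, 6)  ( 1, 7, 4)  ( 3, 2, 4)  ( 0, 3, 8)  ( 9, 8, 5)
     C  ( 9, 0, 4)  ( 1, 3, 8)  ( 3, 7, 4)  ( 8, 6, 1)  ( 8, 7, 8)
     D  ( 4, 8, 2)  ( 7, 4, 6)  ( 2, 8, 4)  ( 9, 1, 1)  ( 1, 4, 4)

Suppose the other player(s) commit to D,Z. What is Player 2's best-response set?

u_2(P vs D,Z) = 0
u_2(Q vs D,Z) = 1
u_2(R vs D,Z) = 1
u_2(S vs D,Z) = 6
u_2(T vs D,Z) = 2
max payoff 6 at {S}

BR_2 = {S}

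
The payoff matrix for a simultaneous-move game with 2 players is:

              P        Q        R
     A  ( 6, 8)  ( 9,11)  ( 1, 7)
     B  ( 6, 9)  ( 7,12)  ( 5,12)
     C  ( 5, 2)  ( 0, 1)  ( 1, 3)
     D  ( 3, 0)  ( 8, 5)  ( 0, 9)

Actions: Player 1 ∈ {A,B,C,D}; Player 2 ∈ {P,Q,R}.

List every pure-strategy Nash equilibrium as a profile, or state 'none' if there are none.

(A,P): not NE [P2→Q gives 11>8]
(A,Q): NE
(A,R): not NE [P1→B gives 5>1; P2→Q gives 11>7]
(B,P): not NE [P2→R gives 12>9]
(B,Q): not NE [P1→A gives 9>7]
(B,R): NE
(C,P): not NE [P1→B gives 6>5; P2→R gives 3>2]
(C,Q): not NE [P1→A gives 9>0; P2→R gives 3>1]
(C,R): not NE [P1→B gives 5>1]
(D,P): not NE [P1→B gives 6>3; P2→R gives 9>0]
(D,Q): not NE [P1→A gives 9>8; P2→R gives 9>5]
(D,R): not NE [P1→B gives 5>0]

NE set: (A,Q), (B,R)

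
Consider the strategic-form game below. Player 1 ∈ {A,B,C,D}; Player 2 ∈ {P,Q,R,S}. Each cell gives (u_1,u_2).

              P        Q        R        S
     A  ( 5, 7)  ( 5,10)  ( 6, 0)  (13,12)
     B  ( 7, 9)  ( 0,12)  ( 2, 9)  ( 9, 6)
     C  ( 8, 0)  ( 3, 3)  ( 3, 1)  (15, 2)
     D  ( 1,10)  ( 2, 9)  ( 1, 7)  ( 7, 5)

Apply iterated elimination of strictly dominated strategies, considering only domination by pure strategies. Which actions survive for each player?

IESDS → P1:{A,C} P2:{Q,S}

P1 drop B (C beats it: P:8>7 Q:3>0 R:3>2 S:15>9)
P1 drop D (A beats it: P:5>1 Q:5>2 R:6>1 S:13>7)
P2 drop P (Q beats it: A:10>7 C:3>0)
P2 drop R (Q beats it: A:10>0 C:3>1)
P1→{A,C} P2→{Q,S}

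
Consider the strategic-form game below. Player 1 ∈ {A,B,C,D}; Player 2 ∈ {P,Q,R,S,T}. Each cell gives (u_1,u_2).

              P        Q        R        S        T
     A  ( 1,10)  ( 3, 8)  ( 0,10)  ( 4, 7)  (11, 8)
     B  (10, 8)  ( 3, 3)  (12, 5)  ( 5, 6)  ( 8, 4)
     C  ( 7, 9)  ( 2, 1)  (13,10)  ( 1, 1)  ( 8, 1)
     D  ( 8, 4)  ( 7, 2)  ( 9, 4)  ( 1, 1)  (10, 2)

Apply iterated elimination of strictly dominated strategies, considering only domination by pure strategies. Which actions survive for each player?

Remaining: P1:{B,C} P2:{P,R}

P2 drop Q (P beats it: A:10>8 B:8>3 C:9>1 D:4>2)
P2 drop S (P beats it: A:10>7 B:8>6 C:9>1 D:4>1)
P2 drop T (P beats it: A:10>8 B:8>4 C:9>1 D:4>2)
P1 drop A (B beats it: P:10>1 R:12>0)
P1 drop D (B beats it: P:10>8 R:12>9)
P1→{B,C} P2→{P,R}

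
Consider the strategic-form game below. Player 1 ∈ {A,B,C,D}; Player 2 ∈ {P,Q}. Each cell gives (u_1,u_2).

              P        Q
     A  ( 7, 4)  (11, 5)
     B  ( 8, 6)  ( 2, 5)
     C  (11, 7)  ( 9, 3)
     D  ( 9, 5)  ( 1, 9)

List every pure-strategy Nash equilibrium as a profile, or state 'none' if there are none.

(A,P): not NE [P1→C gives 11>7; P2→Q gives 5>4]
(A,Q): NE
(B,P): not NE [P1→C gives 11>8]
(B,Q): not NE [P1→A gives 11>2; P2→P gives 6>5]
(C,P): NE
(C,Q): not NE [P1→A gives 11>9; P2→P gives 7>3]
(D,P): not NE [P1→C gives 11>9; P2→Q gives 9>5]
(D,Q): not NE [P1→A gives 11>1]

Nash profiles: (A,Q), (C,P)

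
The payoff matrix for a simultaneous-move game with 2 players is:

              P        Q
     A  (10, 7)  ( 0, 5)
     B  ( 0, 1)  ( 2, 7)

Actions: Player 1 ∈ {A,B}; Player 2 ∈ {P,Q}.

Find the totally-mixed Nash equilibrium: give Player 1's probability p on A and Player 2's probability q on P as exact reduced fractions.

(p,q) = (3/4, 1/6)

P1 indiff ⇒ q·10+(1-q)·0 = q·0+(1-q)·2 ⇒ q(10) = (1-q)(2) ⇒ q = 1/6
P2 indiff ⇒ p·7+(1-p)·1 = p·5+(1-p)·7 ⇒ p(2) = (1-p)(6) ⇒ p = 3/4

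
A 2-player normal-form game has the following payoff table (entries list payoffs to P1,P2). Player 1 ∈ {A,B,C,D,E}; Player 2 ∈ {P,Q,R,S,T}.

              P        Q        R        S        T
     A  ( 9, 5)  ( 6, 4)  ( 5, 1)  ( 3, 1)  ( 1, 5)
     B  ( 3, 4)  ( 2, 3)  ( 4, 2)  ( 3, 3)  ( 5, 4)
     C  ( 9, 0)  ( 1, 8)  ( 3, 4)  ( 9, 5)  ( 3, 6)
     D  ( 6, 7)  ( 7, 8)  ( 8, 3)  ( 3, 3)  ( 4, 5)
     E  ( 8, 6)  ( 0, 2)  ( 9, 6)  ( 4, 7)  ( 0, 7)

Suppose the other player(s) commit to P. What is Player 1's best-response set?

u_1(A vs P) = 9
u_1(B vs P) = 3
u_1(C vs P) = 9
u_1(D vs P) = 6
u_1(E vs P) = 8
max payoff 9 at {A,C}

P1 best: {A,C}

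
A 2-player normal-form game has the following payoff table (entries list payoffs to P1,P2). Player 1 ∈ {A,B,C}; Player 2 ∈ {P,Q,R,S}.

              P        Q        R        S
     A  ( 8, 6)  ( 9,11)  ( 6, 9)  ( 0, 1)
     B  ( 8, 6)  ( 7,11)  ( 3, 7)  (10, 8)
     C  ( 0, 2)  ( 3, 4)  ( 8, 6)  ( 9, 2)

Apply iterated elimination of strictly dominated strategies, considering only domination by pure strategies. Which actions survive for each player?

Survivors P1:{A,C} P2:{Q,R}

P2 drop P (Q beats it: A:11>6 B:11>6 C:4>2)
P2 drop S (Q beats it: A:11>1 B:11>8 C:4>2)
P1 drop B (A beats it: Q:9>7 R:6>3)
P1→{A,C} P2→{Q,R}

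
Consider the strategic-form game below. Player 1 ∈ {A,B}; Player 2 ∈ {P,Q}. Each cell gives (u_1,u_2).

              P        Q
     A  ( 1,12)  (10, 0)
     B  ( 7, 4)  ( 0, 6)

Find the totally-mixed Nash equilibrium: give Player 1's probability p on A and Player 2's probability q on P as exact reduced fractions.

P1 mixes 1/7 on A; P2 mixes 5/8 on P

P1 indiff ⇒ q·1+(1-q)·10 = q·7+(1-q)·0 ⇒ q(-6) = (1-q)(-10) ⇒ q = 5/8
P2 indiff ⇒ p·12+(1-p)·4 = p·0+(1-p)·6 ⇒ p(12) = (1-p)(2) ⇒ p = 1/7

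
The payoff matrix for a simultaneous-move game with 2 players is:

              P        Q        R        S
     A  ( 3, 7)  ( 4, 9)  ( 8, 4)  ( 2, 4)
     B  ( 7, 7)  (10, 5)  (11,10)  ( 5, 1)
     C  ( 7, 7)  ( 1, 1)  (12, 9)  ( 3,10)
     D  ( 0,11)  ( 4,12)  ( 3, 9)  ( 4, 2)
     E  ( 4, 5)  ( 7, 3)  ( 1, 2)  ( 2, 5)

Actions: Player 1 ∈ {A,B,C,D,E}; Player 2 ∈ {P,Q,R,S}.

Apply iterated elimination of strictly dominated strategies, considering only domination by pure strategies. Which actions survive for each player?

IESDS → P1:{B,C} P2:{R,S}

P1 drop A (B beats it: P:7>3 Q:10>4 R:11>8 S:5>2)
P1 drop D (B beats it: P:7>0 Q:10>4 R:11>3 S:5>4)
P1 drop E (B beats it: P:7>4 Q:10>7 R:11>1 S:5>2)
P2 drop P (R beats it: B:10>7 C:9>7)
P2 drop Q (R beats it: B:10>5 C:9>1)
P1→{B,C} P2→{R,S}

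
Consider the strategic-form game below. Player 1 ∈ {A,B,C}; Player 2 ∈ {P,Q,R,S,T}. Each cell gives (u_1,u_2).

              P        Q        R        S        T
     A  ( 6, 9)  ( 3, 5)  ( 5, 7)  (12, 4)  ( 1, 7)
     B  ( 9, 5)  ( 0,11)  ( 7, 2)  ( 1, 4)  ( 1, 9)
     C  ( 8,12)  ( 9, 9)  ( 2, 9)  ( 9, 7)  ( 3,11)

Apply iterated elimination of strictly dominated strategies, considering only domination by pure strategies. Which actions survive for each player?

Remaining: P1:{B,C} P2:{P,Q,T}

P2 drop R (P beats it: A:9>7 B:5>2 C:12>9)
P2 drop S (P beats it: A:9>4 B:5>4 C:12>7)
P1 drop A (C beats it: P:8>6 Q:9>3 T:3>1)
P1→{B,C} P2→{P,Q,T}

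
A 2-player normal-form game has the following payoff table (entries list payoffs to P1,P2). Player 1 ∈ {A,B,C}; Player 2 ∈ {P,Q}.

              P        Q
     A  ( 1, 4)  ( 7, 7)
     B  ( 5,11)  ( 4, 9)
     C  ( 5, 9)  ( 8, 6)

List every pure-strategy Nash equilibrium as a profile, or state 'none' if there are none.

PSNE = {(B,P), (C,P)}

(A,P): not NE [P1→C gives 5>1; P2→Q gives 7>4]
(A,Q): not NE [P1→C gives 8>7]
(B,P): NE
(B,Q): not NE [P1→C gives 8>4; P2→P gives 11>9]
(C,P): NE
(C,Q): not NE [P2→P gives 9>6]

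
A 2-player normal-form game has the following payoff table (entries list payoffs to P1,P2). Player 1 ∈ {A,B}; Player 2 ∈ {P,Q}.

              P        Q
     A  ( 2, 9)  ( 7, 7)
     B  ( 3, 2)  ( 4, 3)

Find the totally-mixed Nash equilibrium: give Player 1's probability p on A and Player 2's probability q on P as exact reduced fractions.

P1 indiff ⇒ q·2+(1-q)·7 = q·3+(1-q)·4 ⇒ q(-1) = (1-q)(-3) ⇒ q = 3/4
P2 indiff ⇒ p·9+(1-p)·2 = p·7+(1-p)·3 ⇒ p(2) = (1-p)(1) ⇒ p = 1/3

(p,q) = (1/3, 3/4)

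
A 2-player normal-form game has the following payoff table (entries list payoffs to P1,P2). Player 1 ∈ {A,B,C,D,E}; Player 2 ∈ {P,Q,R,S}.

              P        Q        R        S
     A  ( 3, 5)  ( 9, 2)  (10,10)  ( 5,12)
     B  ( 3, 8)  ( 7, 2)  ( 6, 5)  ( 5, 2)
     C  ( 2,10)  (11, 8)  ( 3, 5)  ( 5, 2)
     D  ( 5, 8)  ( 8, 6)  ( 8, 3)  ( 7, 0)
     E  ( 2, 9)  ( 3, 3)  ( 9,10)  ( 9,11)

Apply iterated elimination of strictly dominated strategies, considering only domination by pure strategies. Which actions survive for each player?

IESDS → P1:{A,D,E} P2:{P,R,S}

P1 drop B (D beats it: P:5>3 Q:8>7 R:8>6 S:7>5)
P2 drop Q (P beats it: A:5>2 C:10>8 D:8>6 E:9>3)
P1 drop C (D beats it: P:5>2 R:8>3 S:7>5)
P1→{A,D,E} P2→{P,R,S}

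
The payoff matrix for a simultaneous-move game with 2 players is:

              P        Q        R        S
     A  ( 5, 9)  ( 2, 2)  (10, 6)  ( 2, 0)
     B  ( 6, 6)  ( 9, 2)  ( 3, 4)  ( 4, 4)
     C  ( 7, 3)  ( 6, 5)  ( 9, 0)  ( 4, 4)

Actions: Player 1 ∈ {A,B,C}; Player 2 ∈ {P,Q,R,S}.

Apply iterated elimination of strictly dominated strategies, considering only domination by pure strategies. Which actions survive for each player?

P2 drop R (P beats it: A:9>6 B:6>4 C:3>0)
P1 drop A (B beats it: P:6>5 Q:9>2 S:4>2)
P1→{B,C} P2→{P,Q,S}

IESDS → P1:{B,C} P2:{P,Q,S}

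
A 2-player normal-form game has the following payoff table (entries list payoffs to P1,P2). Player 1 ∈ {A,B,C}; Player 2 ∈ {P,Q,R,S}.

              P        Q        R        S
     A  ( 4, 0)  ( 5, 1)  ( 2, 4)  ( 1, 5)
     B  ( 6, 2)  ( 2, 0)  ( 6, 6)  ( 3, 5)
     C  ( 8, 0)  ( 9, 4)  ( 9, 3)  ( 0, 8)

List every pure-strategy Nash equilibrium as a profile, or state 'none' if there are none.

(A,P): not NE [P1→C gives 8>4; P2→S gives 5>0]
(A,Q): not NE [P1→C gives 9>5; P2→S gives 5>1]
(A,R): not NE [P1→C gives 9>2; P2→S gives 5>4]
(A,S): not NE [P1→B gives 3>1]
(B,P): not NE [P1→C gives 8>6; P2→R gives 6>2]
(B,Q): not NE [P1→C gives 9>2; P2→R gives 6>0]
(B,R): not NE [P1→C gives 9>6]
(B,S): not NE [P2→R gives 6>5]
(C,P): not NE [P2→S gives 8>0]
(C,Q): not NE [P2→S gives 8>4]
(C,R): not NE [P2→S gives 8>3]
(C,S): not NE [P1→B gives 3>0]

PSNE: ∅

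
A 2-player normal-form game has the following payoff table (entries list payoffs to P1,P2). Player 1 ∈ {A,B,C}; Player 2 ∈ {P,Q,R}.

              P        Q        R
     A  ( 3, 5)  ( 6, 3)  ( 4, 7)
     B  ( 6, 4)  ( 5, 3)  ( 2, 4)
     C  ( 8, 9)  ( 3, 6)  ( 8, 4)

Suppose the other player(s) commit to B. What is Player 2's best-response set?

u_2(P vs B) = 4
u_2(Q vs B) = 3
u_2(R vs B) = 4
max payoff 4 at {P,R}

P2 best: {P,R}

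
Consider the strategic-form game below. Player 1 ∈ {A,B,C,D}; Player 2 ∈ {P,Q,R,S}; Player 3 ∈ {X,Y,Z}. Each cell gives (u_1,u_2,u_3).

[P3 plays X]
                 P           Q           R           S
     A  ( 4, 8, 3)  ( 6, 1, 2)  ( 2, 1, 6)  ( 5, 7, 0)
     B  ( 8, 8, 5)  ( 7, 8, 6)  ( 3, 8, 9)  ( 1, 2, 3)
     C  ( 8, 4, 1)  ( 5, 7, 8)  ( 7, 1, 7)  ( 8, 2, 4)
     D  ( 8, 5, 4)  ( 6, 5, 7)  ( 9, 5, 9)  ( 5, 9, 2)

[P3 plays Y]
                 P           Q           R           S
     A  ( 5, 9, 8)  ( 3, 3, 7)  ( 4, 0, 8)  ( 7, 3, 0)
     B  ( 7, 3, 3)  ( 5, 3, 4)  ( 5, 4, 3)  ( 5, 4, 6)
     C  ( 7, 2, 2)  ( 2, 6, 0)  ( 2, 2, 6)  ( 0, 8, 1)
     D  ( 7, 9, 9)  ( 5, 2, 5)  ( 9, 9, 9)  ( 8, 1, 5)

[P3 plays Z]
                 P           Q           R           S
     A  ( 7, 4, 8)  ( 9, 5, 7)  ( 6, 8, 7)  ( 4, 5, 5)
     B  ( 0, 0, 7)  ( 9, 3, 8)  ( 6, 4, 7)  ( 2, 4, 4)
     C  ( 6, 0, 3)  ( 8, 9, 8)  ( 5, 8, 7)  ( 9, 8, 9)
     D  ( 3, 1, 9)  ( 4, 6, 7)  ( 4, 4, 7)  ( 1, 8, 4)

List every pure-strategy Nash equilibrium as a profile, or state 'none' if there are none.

NE set: (D,P,Y), (D,R,Y)

(A,P,X): not NE [P1→D gives 8>4; P3→Z gives 8>3]
(A,P,Y): not NE [P1→D gives 7>5]
(A,P,Z): not NE [P2→R gives 8>4]
(A,Q,X): not NE [P1→B gives 7>6; P2→P gives 8>1; P3→Z gives 7>2]
(A,Q,Y): not NE [P1→D gives 5>3; P2→P gives 9>3]
(A,Q,Z): not NE [P2→R gives 8>5]
(A,R,X): not NE [P1→D gives 9>2; P2→P gives 8>1; P3→Y gives 8>6]
(A,R,Y): not NE [P1→D gives 9>4; P2→P gives 9>0]
(A,R,Z): not NE [P3→Y gives 8>7]
(A,S,X): not NE [P1→C gives 8>5; P2→P gives 8>7; P3→Z gives 5>0]
(A,S,Y): not NE [P1→D gives 8>7; P2→P gives 9>3; P3→Z gives 5>0]
(A,S,Z): not NE [P1→C gives 9>4; P2→R gives 8>5]
(B,P,X): not NE [P3→Z gives 7>5]
(B,P,Y): not NE [P2→S gives 4>3; P3→Z gives 7>3]
(B,P,Z): not NE [P1→A gives 7>0; P2→S gives 4>0]
(B,Q,X): not NE [P3→Z gives 8>6]
(B,Q,Y): not NE [P2→S gives 4>3; P3→Z gives 8>4]
(B,Q,Z): not NE [P2→S gives 4>3]
(B,R,X): not NE [P1→D gives 9>3]
(B,R,Y): not NE [P1→D gives 9>5; P3→X gives 9>3]
(B,R,Z): not NE [P3→X gives 9>7]
(B,S,X): not NE [P1→C gives 8>1; P2→R gives 8>2; P3→Y gives 6>3]
(B,S,Y): not NE [P1→D gives 8>5]
(B,S,Z): not NE [P1→C gives 9>2; P3→Y gives 6>4]
(C,P,X): not NE [P2→Q gives 7>4; P3→Z gives 3>1]
(C,P,Y): not NE [P2→S gives 8>2; P3→Z gives 3>2]
(C,P,Z): not NE [P1→A gives 7>6; P2→Q gives 9>0]
(C,Q,X): not NE [P1→B gives 7>5]
(C,Q,Y): not NE [P1→D gives 5>2; P2→S gives 8>6; P3→Z gives 8>0]
(C,Q,Z): not NE [P1→B gives 9>8]
(C,R,X): not NE [P1→D gives 9>7; P2→Q gives 7>1]
(C,R,Y): not NE [P1→D gives 9>2; P2→S gives 8>2; P3→Z gives 7>6]
(C,R,Z): not NE [P1→B gives 6>5; P2→Q gives 9>8]
(C,S,X): not NE [P2→Q gives 7>2; P3→Z gives 9>4]
(C,S,Y): not NE [P1→D gives 8>0; P3→Z gives 9>1]
(C,S,Z): not NE [P2→Q gives 9>8]
(D,P,X): not NE [P2→S gives 9>5; P3→Z gives 9>4]
(D,P,Y): NE
(D,P,Z): not NE [P1→A gives 7>3; P2→S gives 8>1]
(D,Q,X): not NE [P1→B gives 7>6; P2→S gives 9>5]
(D,Q,Y): not NE [P2→R gives 9>2; P3→Z gives 7>5]
(D,Q,Z): not NE [P1→B gives 9>4; P2→S gives 8>6]
(D,R,X): not NE [P2→S gives 9>5]
(D,R,Y): NE
(D,R,Z): not NE [P1→B gives 6>4; P2→S gives 8>4; P3→Y gives 9>7]
(D,S,X): not NE [P1→C gives 8>5; P3→Y gives 5>2]
(D,S,Y): not NE [P2→R gives 9>1]
(D,S,Z): not NE [P1→C gives 9>1; P3→Y gives 5>4]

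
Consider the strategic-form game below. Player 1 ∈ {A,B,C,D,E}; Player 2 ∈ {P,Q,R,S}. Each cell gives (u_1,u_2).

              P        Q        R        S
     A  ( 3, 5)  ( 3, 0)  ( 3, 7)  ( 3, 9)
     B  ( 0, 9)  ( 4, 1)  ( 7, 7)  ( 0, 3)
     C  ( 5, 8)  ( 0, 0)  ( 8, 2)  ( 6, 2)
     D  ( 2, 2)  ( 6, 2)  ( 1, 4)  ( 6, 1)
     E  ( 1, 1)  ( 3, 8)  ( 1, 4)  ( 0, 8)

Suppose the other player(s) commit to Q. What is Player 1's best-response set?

argmax u_1 = {D}

u_1(A vs Q) = 3
u_1(B vs Q) = 4
u_1(C vs Q) = 0
u_1(D vs Q) = 6
u_1(E vs Q) = 3
max payoff 6 at {D}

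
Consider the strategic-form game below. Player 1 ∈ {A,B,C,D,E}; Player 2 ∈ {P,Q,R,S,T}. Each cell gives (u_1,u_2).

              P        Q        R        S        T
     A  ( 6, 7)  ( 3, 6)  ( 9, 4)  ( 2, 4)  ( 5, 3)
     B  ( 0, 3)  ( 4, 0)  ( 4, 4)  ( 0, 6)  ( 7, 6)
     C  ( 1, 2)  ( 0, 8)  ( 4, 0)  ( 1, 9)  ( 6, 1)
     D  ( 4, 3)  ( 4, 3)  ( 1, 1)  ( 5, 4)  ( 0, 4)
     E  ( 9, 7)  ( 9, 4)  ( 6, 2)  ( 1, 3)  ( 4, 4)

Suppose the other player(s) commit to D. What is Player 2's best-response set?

u_2(P vs D) = 3
u_2(Q vs D) = 3
u_2(R vs D) = 1
u_2(S vs D) = 4
u_2(T vs D) = 4
max payoff 4 at {S,T}

P2 best: {S,T}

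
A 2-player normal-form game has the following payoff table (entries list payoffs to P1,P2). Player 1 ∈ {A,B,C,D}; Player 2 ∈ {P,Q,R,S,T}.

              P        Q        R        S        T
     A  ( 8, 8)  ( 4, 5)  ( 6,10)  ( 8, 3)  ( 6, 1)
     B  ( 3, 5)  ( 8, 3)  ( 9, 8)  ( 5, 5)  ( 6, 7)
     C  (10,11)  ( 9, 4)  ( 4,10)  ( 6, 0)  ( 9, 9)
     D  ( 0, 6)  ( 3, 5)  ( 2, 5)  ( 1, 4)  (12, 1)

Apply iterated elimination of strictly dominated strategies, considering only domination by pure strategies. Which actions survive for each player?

Survivors P1:{A,B,C} P2:{P,R}

P2 drop Q (P beats it: A:8>5 B:5>3 C:11>4 D:6>5)
P2 drop S (R beats it: A:10>3 B:8>5 C:10>0 D:5>4)
P2 drop T (R beats it: A:10>1 B:8>7 C:10>9 D:5>1)
P1 drop D (A beats it: P:8>0 R:6>2)
P1→{A,B,C} P2→{P,R}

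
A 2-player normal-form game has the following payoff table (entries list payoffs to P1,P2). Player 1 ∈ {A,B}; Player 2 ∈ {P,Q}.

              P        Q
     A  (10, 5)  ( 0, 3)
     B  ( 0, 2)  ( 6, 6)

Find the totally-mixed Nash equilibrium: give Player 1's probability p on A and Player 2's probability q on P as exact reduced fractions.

P1 indiff ⇒ q·10+(1-q)·0 = q·0+(1-q)·6 ⇒ q(10) = (1-q)(6) ⇒ q = 3/8
P2 indiff ⇒ p·5+(1-p)·2 = p·3+(1-p)·6 ⇒ p(2) = (1-p)(4) ⇒ p = 2/3

p=2/3, q=3/8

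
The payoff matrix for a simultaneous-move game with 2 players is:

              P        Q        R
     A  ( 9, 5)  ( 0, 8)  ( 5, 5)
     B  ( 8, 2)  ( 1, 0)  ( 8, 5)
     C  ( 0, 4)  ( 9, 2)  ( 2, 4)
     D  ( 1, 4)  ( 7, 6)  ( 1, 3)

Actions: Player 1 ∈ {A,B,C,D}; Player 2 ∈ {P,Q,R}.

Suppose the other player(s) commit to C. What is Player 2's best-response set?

u_2(P vs C) = 4
u_2(Q vs C) = 2
u_2(R vs C) = 4
max payoff 4 at {P,R}

BR_2 = {P,R}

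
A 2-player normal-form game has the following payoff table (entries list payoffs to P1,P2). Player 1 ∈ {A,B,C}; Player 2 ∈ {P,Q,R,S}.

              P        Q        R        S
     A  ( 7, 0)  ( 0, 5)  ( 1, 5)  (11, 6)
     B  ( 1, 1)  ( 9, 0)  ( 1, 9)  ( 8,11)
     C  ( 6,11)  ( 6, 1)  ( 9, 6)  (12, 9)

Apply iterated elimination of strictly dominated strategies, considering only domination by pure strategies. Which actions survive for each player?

Remaining: P1:{A,C} P2:{P,S}

P2 drop Q (S beats it: A:6>5 B:11>0 C:9>1)
P1 drop B (C beats it: P:6>1 R:9>1 S:12>8)
P2 drop R (S beats it: A:6>5 C:9>6)
P1→{A,C} P2→{P,S}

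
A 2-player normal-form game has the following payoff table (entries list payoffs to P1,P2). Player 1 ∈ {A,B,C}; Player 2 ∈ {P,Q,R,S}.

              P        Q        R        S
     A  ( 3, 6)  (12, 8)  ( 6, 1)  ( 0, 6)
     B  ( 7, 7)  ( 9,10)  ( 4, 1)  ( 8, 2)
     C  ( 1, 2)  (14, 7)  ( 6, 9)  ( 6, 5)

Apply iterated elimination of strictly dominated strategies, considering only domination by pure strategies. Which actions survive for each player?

IESDS → P1:{A,C} P2:{Q,R}

P2 drop P (Q beats it: A:8>6 B:10>7 C:7>2)
P2 drop S (Q beats it: A:8>6 B:10>2 C:7>5)
P1 drop B (A beats it: Q:12>9 R:6>4)
P1→{A,C} P2→{Q,R}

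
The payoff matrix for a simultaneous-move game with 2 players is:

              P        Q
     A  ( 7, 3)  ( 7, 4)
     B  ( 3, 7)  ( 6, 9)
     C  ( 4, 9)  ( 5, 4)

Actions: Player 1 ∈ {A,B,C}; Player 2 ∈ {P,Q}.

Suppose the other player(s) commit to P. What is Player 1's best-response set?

u_1(A vs P) = 7
u_1(B vs P) = 3
u_1(C vs P) = 4
max payoff 7 at {A}

P1 best: {A}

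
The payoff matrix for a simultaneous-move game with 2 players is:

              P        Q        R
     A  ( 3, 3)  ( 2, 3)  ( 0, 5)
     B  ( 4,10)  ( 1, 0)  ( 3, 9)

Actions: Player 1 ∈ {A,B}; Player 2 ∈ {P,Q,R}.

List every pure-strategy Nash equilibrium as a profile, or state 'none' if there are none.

(A,P): not NE [P1→B gives 4>3; P2→R gives 5>3]
(A,Q): not NE [P2→R gives 5>3]
(A,R): not NE [P1→B gives 3>0]
(B,P): NE
(B,Q): not NE [P1→A gives 2>1; P2→P gives 10>0]
(B,R): not NE [P2→P gives 10>9]

NE set: (B,P)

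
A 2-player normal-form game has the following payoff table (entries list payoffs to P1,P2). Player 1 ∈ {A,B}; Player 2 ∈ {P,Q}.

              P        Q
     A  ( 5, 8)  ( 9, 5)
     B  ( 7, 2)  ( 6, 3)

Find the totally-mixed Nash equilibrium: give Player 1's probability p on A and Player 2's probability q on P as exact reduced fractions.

P1 indiff ⇒ q·5+(1-q)·9 = q·7+(1-q)·6 ⇒ q(-2) = (1-q)(-3) ⇒ q = 3/5
P2 indiff ⇒ p·8+(1-p)·2 = p·5+(1-p)·3 ⇒ p(3) = (1-p)(1) ⇒ p = 1/4

(p,q) = (1/4, 3/5)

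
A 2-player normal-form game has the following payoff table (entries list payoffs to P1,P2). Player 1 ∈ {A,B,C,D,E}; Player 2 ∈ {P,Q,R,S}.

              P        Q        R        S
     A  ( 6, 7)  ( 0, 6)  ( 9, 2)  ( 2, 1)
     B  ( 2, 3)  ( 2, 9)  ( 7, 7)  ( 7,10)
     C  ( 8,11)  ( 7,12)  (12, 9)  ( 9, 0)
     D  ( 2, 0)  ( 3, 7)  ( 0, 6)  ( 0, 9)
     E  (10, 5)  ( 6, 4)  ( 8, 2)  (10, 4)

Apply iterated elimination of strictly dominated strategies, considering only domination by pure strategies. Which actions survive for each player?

Survivors P1:{C,E} P2:{P,Q}

P1 drop A (C beats it: P:8>6 Q:7>0 R:12>9 S:9>2)
P1 drop B (C beats it: P:8>2 Q:7>2 R:12>7 S:9>7)
P1 drop D (C beats it: P:8>2 Q:7>3 R:12>0 S:9>0)
P2 drop R (P beats it: C:11>9 E:5>2)
P2 drop S (P beats it: C:11>0 E:5>4)
P1→{C,E} P2→{P,Q}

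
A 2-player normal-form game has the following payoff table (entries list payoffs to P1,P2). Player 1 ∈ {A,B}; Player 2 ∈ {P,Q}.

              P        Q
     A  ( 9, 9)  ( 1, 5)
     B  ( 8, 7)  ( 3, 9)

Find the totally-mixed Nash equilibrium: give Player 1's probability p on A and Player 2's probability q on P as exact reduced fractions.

P1 indiff ⇒ q·9+(1-q)·1 = q·8+(1-q)·3 ⇒ q(1) = (1-q)(2) ⇒ q = 2/3
P2 indiff ⇒ p·9+(1-p)·7 = p·5+(1-p)·9 ⇒ p(4) = (1-p)(2) ⇒ p = 1/3

P1 mixes 1/3 on A; P2 mixes 2/3 on P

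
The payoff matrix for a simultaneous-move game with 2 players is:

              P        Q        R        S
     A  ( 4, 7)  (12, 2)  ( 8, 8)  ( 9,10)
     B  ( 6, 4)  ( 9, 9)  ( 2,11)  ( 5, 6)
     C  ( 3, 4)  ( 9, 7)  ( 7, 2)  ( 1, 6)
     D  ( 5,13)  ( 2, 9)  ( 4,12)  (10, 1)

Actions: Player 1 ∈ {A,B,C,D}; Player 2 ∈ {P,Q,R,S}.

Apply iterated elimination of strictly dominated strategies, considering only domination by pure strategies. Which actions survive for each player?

IESDS → P1:{A,B,D} P2:{P,R,S}

P1 drop C (A beats it: P:4>3 Q:12>9 R:8>7 S:9>1)
P2 drop Q (R beats it: A:8>2 B:11>9 D:12>9)
P1→{A,B,D} P2→{P,R,S}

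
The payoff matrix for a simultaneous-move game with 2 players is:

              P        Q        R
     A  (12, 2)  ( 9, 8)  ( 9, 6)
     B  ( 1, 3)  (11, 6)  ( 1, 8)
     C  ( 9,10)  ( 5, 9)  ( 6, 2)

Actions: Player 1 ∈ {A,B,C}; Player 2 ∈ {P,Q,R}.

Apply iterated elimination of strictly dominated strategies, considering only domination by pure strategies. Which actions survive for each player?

P1 drop C (A beats it: P:12>9 Q:9>5 R:9>6)
P2 drop P (Q beats it: A:8>2 B:6>3)
P1→{A,B} P2→{Q,R}

Survivors P1:{A,B} P2:{Q,R}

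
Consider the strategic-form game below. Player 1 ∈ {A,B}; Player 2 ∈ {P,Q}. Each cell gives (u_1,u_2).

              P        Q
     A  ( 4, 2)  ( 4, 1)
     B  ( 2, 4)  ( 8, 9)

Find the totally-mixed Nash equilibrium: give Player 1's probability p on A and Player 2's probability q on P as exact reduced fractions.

(p,q) = (5/6, 2/3)

P1 indiff ⇒ q·4+(1-q)·4 = q·2+(1-q)·8 ⇒ q(2) = (1-q)(4) ⇒ q = 2/3
P2 indiff ⇒ p·2+(1-p)·4 = p·1+(1-p)·9 ⇒ p(1) = (1-p)(5) ⇒ p = 5/6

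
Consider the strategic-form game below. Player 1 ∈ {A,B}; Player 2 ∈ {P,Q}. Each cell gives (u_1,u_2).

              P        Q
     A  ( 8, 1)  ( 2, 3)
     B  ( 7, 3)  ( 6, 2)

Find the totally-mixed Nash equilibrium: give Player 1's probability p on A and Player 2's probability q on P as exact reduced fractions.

p=1/3, q=4/5

P1 indiff ⇒ q·8+(1-q)·2 = q·7+(1-q)·6 ⇒ q(1) = (1-q)(4) ⇒ q = 4/5
P2 indiff ⇒ p·1+(1-p)·3 = p·3+(1-p)·2 ⇒ p(-2) = (1-p)(-1) ⇒ p = 1/3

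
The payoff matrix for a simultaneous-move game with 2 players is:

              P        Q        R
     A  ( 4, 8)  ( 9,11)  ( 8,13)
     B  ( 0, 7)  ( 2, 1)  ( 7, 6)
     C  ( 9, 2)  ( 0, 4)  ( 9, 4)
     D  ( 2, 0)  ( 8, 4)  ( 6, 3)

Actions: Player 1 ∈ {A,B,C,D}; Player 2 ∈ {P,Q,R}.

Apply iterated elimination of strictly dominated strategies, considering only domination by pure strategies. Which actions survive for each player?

P1 drop B (A beats it: P:4>0 Q:9>2 R:8>7)
P1 drop D (A beats it: P:4>2 Q:9>8 R:8>6)
P2 drop P (Q beats it: A:11>8 C:4>2)
P1→{A,C} P2→{Q,R}

IESDS → P1:{A,C} P2:{Q,R}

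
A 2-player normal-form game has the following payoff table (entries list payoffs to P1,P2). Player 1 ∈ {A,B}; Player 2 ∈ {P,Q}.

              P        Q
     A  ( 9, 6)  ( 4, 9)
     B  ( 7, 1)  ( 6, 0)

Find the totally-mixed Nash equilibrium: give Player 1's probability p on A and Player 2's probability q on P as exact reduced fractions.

P1 mixes 1/4 on A; P2 mixes 1/2 on P

P1 indiff ⇒ q·9+(1-q)·4 = q·7+(1-q)·6 ⇒ q(2) = (1-q)(2) ⇒ q = 1/2
P2 indiff ⇒ p·6+(1-p)·1 = p·9+(1-p)·0 ⇒ p(-3) = (1-p)(-1) ⇒ p = 1/4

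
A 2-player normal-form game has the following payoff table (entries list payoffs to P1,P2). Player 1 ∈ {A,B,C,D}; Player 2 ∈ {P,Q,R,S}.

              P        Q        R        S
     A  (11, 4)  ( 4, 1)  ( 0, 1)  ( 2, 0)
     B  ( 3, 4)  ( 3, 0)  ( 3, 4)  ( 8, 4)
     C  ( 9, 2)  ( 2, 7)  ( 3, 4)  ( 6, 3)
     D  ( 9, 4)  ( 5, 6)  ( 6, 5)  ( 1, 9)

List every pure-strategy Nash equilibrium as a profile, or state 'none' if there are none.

(A,P): NE
(A,Q): not NE [P1→D gives 5>4; P2→P gives 4>1]
(A,R): not NE [P1→D gives 6>0; P2→P gives 4>1]
(A,S): not NE [P1→B gives 8>2; P2→P gives 4>0]
(B,P): not NE [P1→A gives 11>3]
(B,Q): not NE [P1→D gives 5>3; P2→S gives 4>0]
(B,R): not NE [P1→D gives 6>3]
(B,S): NE
(C,P): not NE [P1→A gives 11>9; P2→Q gives 7>2]
(C,Q): not NE [P1→D gives 5>2]
(C,R): not NE [P1→D gives 6>3; P2→Q gives 7>4]
(C,S): not NE [P1→B gives 8>6; P2→Q gives 7>3]
(D,P): not NE [P1→A gives 11>9; P2→S gives 9>4]
(D,Q): not NE [P2→S gives 9>6]
(D,R): not NE [P2→S gives 9>5]
(D,S): not NE [P1→B gives 8>1]

PSNE = {(A,P), (B,S)}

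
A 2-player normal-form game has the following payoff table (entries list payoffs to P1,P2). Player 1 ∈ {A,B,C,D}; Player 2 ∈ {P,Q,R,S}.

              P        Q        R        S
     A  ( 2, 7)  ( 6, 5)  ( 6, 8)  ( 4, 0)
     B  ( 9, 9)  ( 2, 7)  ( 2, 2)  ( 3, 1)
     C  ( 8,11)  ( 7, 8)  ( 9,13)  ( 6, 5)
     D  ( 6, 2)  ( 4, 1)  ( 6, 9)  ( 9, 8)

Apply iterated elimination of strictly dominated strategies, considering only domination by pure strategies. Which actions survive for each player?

IESDS → P1:{B,C} P2:{P,R}

P1 drop A (C beats it: P:8>2 Q:7>6 R:9>6 S:6>4)
P2 drop Q (P beats it: B:9>7 C:11>8 D:2>1)
P2 drop S (R beats it: B:2>1 C:13>5 D:9>8)
P1 drop D (C beats it: P:8>6 R:9>6)
P1→{B,C} P2→{P,R}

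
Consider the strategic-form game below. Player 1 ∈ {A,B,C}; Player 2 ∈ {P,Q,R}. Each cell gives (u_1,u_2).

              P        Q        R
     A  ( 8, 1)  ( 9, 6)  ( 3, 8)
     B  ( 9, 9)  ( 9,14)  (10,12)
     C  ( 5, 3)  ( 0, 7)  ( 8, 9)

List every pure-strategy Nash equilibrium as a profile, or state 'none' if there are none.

(A,P): not NE [P1→B gives 9>8; P2→R gives 8>1]
(A,Q): not NE [P2→R gives 8>6]
(A,R): not NE [P1→B gives 10>3]
(B,P): not NE [P2→Q gives 14>9]
(B,Q): NE
(B,R): not NE [P2→Q gives 14>12]
(C,P): not NE [P1→B gives 9>5; P2→R gives 9>3]
(C,Q): not NE [P1→B gives 9>0; P2→R gives 9>7]
(C,R): not NE [P1→B gives 10>8]

PSNE = {(B,Q)}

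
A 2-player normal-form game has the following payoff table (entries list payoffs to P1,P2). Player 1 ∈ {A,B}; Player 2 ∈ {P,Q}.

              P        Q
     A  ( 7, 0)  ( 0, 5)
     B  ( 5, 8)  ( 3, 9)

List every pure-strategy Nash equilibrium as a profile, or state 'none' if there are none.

NE set: (B,Q)

(A,P): not NE [P2→Q gives 5>0]
(A,Q): not NE [P1→B gives 3>0]
(B,P): not NE [P1→A gives 7>5; P2→Q gives 9>8]
(B,Q): NE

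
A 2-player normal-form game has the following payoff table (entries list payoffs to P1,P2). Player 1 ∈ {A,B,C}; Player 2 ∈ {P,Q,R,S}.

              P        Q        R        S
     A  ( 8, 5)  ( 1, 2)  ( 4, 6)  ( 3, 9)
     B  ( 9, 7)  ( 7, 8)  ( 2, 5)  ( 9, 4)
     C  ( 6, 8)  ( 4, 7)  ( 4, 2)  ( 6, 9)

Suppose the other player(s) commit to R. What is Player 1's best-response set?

argmax u_1 = {A,C}

u_1(A vs R) = 4
u_1(B vs R) = 2
u_1(C vs R) = 4
max payoff 4 at {A,C}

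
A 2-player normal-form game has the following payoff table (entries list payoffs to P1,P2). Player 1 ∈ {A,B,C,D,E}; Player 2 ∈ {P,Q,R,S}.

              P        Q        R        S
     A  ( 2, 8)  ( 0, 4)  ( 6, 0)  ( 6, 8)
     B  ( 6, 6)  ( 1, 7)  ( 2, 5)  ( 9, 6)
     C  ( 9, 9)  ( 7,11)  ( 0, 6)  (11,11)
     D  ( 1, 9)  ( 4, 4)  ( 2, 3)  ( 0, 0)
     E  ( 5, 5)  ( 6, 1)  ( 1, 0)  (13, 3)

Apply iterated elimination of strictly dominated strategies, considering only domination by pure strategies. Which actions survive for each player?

P2 drop R (P beats it: A:8>0 B:6>5 C:9>6 D:9>3 E:5>0)
P1 drop A (B beats it: P:6>2 Q:1>0 S:9>6)
P1 drop B (C beats it: P:9>6 Q:7>1 S:11>9)
P1 drop D (C beats it: P:9>1 Q:7>4 S:11>0)
P1→{C,E} P2→{P,Q,S}

Remaining: P1:{C,E} P2:{P,Q,S}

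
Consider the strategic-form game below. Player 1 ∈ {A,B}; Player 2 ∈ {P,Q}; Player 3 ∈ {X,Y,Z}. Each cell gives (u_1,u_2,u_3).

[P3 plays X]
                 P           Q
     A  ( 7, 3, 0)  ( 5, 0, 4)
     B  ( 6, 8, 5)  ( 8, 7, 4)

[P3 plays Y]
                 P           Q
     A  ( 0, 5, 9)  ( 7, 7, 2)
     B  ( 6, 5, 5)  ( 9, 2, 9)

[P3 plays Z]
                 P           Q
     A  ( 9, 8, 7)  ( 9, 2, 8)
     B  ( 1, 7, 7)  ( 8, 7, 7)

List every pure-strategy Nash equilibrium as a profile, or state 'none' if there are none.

PSNE: ∅

(A,P,X): not NE [P3→Y gives 9>0]
(A,P,Y): not NE [P1→B gives 6>0; P2→Q gives 7>5]
(A,P,Z): not NE [P3→Y gives 9>7]
(A,Q,X): not NE [P1→B gives 8>5; P2→P gives 3>0; P3→Z gives 8>4]
(A,Q,Y): not NE [P1→B gives 9>7; P3→Z gives 8>2]
(A,Q,Z): not NE [P2→P gives 8>2]
(B,P,X): not NE [P1→A gives 7>6; P3→Z gives 7>5]
(B,P,Y): not NE [P3→Z gives 7>5]
(B,P,Z): not NE [P1→A gives 9>1]
(B,Q,X): not NE [P2→P gives 8>7; P3→Y gives 9>4]
(B,Q,Y): not NE [P2→P gives 5>2]
(B,Q,Z): not NE [P1→A gives 9>8; P3→Y gives 9>7]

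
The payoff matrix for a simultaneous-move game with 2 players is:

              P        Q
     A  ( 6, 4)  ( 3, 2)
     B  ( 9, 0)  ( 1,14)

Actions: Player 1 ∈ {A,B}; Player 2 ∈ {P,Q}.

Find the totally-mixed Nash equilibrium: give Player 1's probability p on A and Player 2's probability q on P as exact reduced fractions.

p=7/8, q=2/5

P1 indiff ⇒ q·6+(1-q)·3 = q·9+(1-q)·1 ⇒ q(-3) = (1-q)(-2) ⇒ q = 2/5
P2 indiff ⇒ p·4+(1-p)·0 = p·2+(1-p)·14 ⇒ p(2) = (1-p)(14) ⇒ p = 7/8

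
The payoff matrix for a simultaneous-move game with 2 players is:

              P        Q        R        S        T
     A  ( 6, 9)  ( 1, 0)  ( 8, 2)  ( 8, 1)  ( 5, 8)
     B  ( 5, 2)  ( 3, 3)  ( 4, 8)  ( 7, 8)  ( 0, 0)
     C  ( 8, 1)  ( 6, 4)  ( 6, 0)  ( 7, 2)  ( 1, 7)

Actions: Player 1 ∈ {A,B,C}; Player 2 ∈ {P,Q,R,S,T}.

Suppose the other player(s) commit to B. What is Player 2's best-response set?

u_2(P vs B) = 2
u_2(Q vs B) = 3
u_2(R vs B) = 8
u_2(S vs B) = 8
u_2(T vs B) = 0
max payoff 8 at {R,S}

P2 best: {R,S}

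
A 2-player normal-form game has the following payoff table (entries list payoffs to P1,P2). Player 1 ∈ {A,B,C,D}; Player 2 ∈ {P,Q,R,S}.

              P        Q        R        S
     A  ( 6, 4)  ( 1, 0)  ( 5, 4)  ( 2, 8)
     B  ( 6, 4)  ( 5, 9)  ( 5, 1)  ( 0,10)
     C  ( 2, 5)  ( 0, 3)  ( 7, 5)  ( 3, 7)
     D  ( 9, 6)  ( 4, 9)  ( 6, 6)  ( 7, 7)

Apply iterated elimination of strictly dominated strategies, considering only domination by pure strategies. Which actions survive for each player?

P1 drop A (D beats it: P:9>6 Q:4>1 R:6>5 S:7>2)
P2 drop P (S beats it: B:10>4 C:7>5 D:7>6)
P2 drop R (S beats it: B:10>1 C:7>5 D:7>6)
P1 drop C (D beats it: Q:4>0 S:7>3)
P1→{B,D} P2→{Q,S}

Remaining: P1:{B,D} P2:{Q,S}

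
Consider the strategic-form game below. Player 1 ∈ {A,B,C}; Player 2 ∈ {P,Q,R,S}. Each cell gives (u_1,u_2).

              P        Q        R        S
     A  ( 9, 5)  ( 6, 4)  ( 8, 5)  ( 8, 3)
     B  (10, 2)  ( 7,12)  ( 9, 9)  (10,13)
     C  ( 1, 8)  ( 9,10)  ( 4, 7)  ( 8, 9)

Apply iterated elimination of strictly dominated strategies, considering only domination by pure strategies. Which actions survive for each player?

P1 drop A (B beats it: P:10>9 Q:7>6 R:9>8 S:10>8)
P2 drop P (Q beats it: B:12>2 C:10>8)
P2 drop R (Q beats it: B:12>9 C:10>7)
P1→{B,C} P2→{Q,S}

IESDS → P1:{B,C} P2:{Q,S}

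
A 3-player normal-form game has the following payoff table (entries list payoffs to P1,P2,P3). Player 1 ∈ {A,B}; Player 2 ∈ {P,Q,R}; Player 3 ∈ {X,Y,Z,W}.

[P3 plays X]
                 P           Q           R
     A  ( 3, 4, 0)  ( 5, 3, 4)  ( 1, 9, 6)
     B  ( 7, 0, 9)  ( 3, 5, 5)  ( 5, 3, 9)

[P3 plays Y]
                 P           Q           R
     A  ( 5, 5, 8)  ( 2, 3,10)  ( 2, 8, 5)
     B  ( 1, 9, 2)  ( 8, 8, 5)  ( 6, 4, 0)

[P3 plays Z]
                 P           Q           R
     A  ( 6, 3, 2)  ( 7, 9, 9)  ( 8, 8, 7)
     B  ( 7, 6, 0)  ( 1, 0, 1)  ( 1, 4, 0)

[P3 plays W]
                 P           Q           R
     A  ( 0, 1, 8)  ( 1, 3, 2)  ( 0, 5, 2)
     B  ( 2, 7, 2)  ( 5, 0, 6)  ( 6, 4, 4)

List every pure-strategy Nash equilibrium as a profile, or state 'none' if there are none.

(A,P,X): not NE [P1→B gives 7>3; P2→R gives 9>4; P3→W gives 8>0]
(A,P,Y): not NE [P2→R gives 8>5]
(A,P,Z): not NE [P1→B gives 7>6; P2→Q gives 9>3; P3→W gives 8>2]
(A,P,W): not NE [P1→B gives 2>0; P2→R gives 5>1]
(A,Q,X): not NE [P2→R gives 9>3; P3→Y gives 10>4]
(A,Q,Y): not NE [P1→B gives 8>2; P2→R gives 8>3]
(A,Q,Z): not NE [P3→Y gives 10>9]
(A,Q,W): not NE [P1→B gives 5>1; P2→R gives 5>3; P3→Y gives 10>2]
(A,R,X): not NE [P1→B gives 5>1; P3→Z gives 7>6]
(A,R,Y): not NE [P1→B gives 6>2; P3→Z gives 7>5]
(A,R,Z): not NE [P2→Q gives 9>8]
(A,R,W): not NE [P1→B gives 6>0; P3→Z gives 7>2]
(B,P,X): not NE [P2→Q gives 5>0]
(B,P,Y): not NE [P1→A gives 5>1; P3→X gives 9>2]
(B,P,Z): not NE [P3→X gives 9>0]
(B,P,W): not NE [P3→X gives 9>2]
(B,Q,X): not NE [P1→A gives 5>3; P3→W gives 6>5]
(B,Q,Y): not NE [P2→P gives 9>8; P3→W gives 6>5]
(B,Q,Z): not NE [P1→A gives 7>1; P2→P gives 6>0; P3→W gives 6>1]
(B,Q,W): not NE [P2→P gives 7>0]
(B,R,X): not NE [P2→Q gives 5>3]
(B,R,Y): not NE [P2→P gives 9>4; P3→X gives 9>0]
(B,R,Z): not NE [P1→A gives 8>1; P2→P gives 6>4; P3→X gives 9>0]
(B,R,W): not NE [P2→P gives 7>4; P3→X gives 9>4]

No pure NE.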